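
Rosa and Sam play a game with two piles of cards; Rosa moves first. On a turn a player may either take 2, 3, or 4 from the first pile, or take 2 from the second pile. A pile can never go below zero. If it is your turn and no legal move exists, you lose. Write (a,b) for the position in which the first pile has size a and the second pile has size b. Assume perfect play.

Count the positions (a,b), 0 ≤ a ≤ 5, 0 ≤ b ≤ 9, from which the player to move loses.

Compute win/loss labels from the base case upward. A position with no move is L. Any other position is W if it can reach an L in one move, else L.
Every move lowers a or b (never raises either), so fill the grid row by row in increasing a, and left to right within a row: each cell's successors are then already labelled.
      b=0  b=1  b=2  b=3  b=4  b=5  b=6  b=7  b=8  b=9
a=0:    L    L    W    W    L    L    W    W    L    L
a=1:    L    L    W    W    L    L    W    W    L    L
a=2:    W    W    L    L    W    W    L    L    W    W
a=3:    W    W    L    L    W    W    L    L    W    W
a=4:    W    W    W    W    W    W    W    W    W    W
a=5:    W    W    W    W    W    W    W    W    W    W
Cells with no legal move (terminal, hence L): (0,0), (0,1), (1,0), (1,1).
The remaining L cells, each justified by listing all of its moves:
(0,4): L (sole option (0,2)(W) is W)
(0,5): L (sole option (0,3)(W) is W)
(0,8): L (sole option (0,6)(W) is W)
(0,9): L (sole option (0,7)(W) is W)
(1,4): L (sole option (1,2)(W) is W)
(1,5): L (sole option (1,3)(W) is W)
(1,8): L (sole option (1,6)(W) is W)
(1,9): L (sole option (1,7)(W) is W)
(2,2): L (options (0,2)(W), (2,0)(W) are all W)
(2,3): L (options (0,3)(W), (2,1)(W) are all W)
(2,6): L (options (0,6)(W), (2,4)(W) are all W)
(2,7): L (options (0,7)(W), (2,5)(W) are all W)
(3,2): L (options (1,2)(W), (0,2)(W), (3,0)(W) are all W)
(3,3): L (options (1,3)(W), (0,3)(W), (3,1)(W) are all W)
(3,6): L (options (1,6)(W), (0,6)(W), (3,4)(W) are all W)
(3,7): L (options (1,7)(W), (0,7)(W), (3,5)(W) are all W)
Every other cell has at least one move into one of the L cells above, so it is W.
L cells per row: a=0: 6, a=1: 6, a=2: 4, a=3: 4, a=4: 0, a=5: 0; total 20.

20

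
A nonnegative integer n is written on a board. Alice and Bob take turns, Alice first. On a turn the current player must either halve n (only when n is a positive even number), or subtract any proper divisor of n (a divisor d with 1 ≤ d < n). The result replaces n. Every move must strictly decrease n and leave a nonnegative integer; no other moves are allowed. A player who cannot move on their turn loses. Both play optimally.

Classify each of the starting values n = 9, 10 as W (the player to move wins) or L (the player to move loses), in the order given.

9: L, 10: W

Positions with no move are L. A position that does have a move is losing for the player to move precisely when every available move leads to a winning position for the opponent. Fill in the labels:
n=0: no move → L
n=1: no move → L
n=2: →1(L), so W
n=3: →2(W) only, which is W, so L
n=4: →3(L), so W
n=5: →4(W) only, which is W, so L
n=6: →3(L), so W
n=7: →6(W) only, which is W, so L
n=8: →7(L), so W
n=9: →6(W), 8(W) — all W, so L
n=10: →5(L), so W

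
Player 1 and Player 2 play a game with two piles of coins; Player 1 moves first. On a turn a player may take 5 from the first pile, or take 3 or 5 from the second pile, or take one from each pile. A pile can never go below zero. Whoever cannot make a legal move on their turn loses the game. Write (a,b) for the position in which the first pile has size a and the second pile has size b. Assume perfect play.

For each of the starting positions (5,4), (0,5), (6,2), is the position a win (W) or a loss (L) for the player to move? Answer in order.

Compute win/loss labels from the base case upward. A position with no move is L. Any other position is W if it can reach an L in one move, else L.
No move ever increases a pile, so every position that can arise here has a ≤ 6 and b ≤ 5; it is enough to label the cells with 0 ≤ a ≤ 6 and 0 ≤ b ≤ 5.
Every move lowers a or b (never raises either), so fill the grid row by row in increasing a, and left to right within a row: each cell's successors are then already labelled.
      b=0  b=1  b=2  b=3  b=4  b=5
a=0:    L    L    L    W    W    W
a=1:    L    W    W    W    L    W
a=2:    L    W    L    W    L    W
a=3:    L    W    L    W    L    W
a=4:    L    W    L    W    L    W
a=5:    W    W    W    W    L    W
a=6:    W    L    L    L    W    W
Cells with no legal move (terminal, hence L): (0,0), (0,1), (0,2), (1,0), (2,0), (3,0), (4,0).
The remaining L cells, each justified by listing all of its moves:
(1,4): L (options (1,1)(W), (0,3)(W) are all W)
(2,2): L (sole option (1,1)(W) is W)
(2,4): L (options (2,1)(W), (1,3)(W) are all W)
(3,2): L (sole option (2,1)(W) is W)
(3,4): L (options (3,1)(W), (2,3)(W) are all W)
(4,2): L (sole option (3,1)(W) is W)
(4,4): L (options (4,1)(W), (3,3)(W) are all W)
(5,4): L (options (0,4)(W), (5,1)(W), (4,3)(W) are all W)
(6,1): L (options (1,1)(W), (5,0)(W) are all W)
(6,2): L (options (1,2)(W), (5,1)(W) are all W)
(6,3): L (options (1,3)(W), (6,0)(W), (5,2)(W) are all W)
Every other cell has at least one move into one of the L cells above, so it is W.
(5,4): one of the L cells justified above, so L
(0,5): the move to (0,2) reaches an L cell, so W
(6,2): one of the L cells justified above, so L

(5,4): L, (0,5): W, (6,2): L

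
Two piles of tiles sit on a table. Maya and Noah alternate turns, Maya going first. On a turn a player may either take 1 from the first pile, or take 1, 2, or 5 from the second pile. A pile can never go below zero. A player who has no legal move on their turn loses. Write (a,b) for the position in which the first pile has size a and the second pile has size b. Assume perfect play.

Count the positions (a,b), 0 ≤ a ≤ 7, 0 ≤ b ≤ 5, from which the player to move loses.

Work bottom-up. With no move the player to move loses. Otherwise the position is W if at least one move leads to an L position for the opponent, and L if every move leads to a W.
Every move lowers a or b (never raises either), so fill the grid row by row in increasing a, and left to right within a row: each cell's successors are then already labelled.
      b=0  b=1  b=2  b=3  b=4  b=5
a=0:    L    W    W    L    W    W
a=1:    W    L    W    W    L    W
a=2:    L    W    W    L    W    W
a=3:    W    L    W    W    L    W
a=4:    L    W    W    L    W    W
a=5:    W    L    W    W    L    W
a=6:    L    W    W    L    W    W
a=7:    W    L    W    W    L    W
Cells with no legal move (terminal, hence L): (0,0).
The remaining L cells, each justified by listing all of its moves:
(0,3): only reaches (0,2)(W), (0,1)(W), all W → L
(1,1): only reaches (0,1)(W), (1,0)(W), all W → L
(1,4): only reaches (0,4)(W), (1,3)(W), (1,2)(W), all W → L
(2,0): only reaches (1,0)(W), which is W → L
(2,3): only reaches (1,3)(W), (2,2)(W), (2,1)(W), all W → L
(3,1): only reaches (2,1)(W), (3,0)(W), all W → L
(3,4): only reaches (2,4)(W), (3,3)(W), (3,2)(W), all W → L
(4,0): only reaches (3,0)(W), which is W → L
(4,3): only reaches (3,3)(W), (4,2)(W), (4,1)(W), all W → L
(5,1): only reaches (4,1)(W), (5,0)(W), all W → L
(5,4): only reaches (4,4)(W), (5,3)(W), (5,2)(W), all W → L
(6,0): only reaches (5,0)(W), which is W → L
(6,3): only reaches (5,3)(W), (6,2)(W), (6,1)(W), all W → L
(7,1): only reaches (6,1)(W), (7,0)(W), all W → L
(7,4): only reaches (6,4)(W), (7,3)(W), (7,2)(W), all W → L
Every other cell has at least one move into one of the L cells above, so it is W.
L cells per row: a=0: 2, a=1: 2, a=2: 2, a=3: 2, a=4: 2, a=5: 2, a=6: 2, a=7: 2; total 16.

16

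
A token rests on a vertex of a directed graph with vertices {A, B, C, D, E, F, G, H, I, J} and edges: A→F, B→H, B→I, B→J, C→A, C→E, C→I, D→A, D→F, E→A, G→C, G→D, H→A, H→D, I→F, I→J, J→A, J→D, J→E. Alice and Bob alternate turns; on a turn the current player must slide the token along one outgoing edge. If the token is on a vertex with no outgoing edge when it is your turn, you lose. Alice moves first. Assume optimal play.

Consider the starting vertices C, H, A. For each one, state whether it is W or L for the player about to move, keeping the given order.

C: W, H: L, A: W

Use the standard recursion: the mover loses at a terminal position; elsewhere, the mover wins exactly when some move hands the opponent an L position.
Every edge goes from a vertex to one that appears earlier in the order F, A, E, D, J, I, C, H, G, B, so processing vertices in that order labels each vertex after all of its successors.
F: no outgoing edge → L
A: W (go to F, an L position)
E: L (sole option A(W) is W)
D: W (go to F, an L position)
J: W (go to E, an L position)
I: W (go to F, an L position)
C: W (go to E, an L position)
H: L (options D(W), A(W) are all W)
G: L (options C(W), D(W) are all W)
B: W (go to H, an L position)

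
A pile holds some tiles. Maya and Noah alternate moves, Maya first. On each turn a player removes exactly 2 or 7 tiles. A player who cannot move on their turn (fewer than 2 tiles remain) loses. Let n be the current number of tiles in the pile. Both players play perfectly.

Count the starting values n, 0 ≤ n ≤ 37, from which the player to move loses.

Classify positions by backward induction: terminal positions (no move available) are L. From any other position, the mover wins iff some move reaches an L.
n=0: no move → L
n=1: no move → L
n=2: →0(L), so W
n=3: →1(L), so W
n=4: →2(W) only, which is W, so L
n=5: →3(W) only, which is W, so L
n=6: →4(L), so W
n=7: →5(L), so W
n=8: →1(L), so W
n=9: →7(W), 2(W) — all W, so L
n=10: →8(W), 3(W) — all W, so L
n=11: →9(L), so W
n=12: →10(L), so W
n=13: →11(W), 6(W) — all W, so L
n=14: →12(W), 7(W) — all W, so L
n=15: →13(L), so W
n=16: →14(L), so W
n=17: →10(L), so W
n=18: →16(W), 11(W) — all W, so L
n=19: →17(W), 12(W) — all W, so L
n=20: →18(L), so W
n=21: →19(L), so W
n=22: →20(W), 15(W) — all W, so L
n=23: →21(W), 16(W) — all W, so L
n=24: →22(L), so W
n=25: →23(L), so W
n=26: →19(L), so W
n=27: →25(W), 20(W) — all W, so L
n=28: →26(W), 21(W) — all W, so L
n=29: →27(L), so W
n=30: →28(L), so W
n=31: →29(W), 24(W) — all W, so L
n=32: →30(W), 25(W) — all W, so L
n=33: →31(L), so W
n=34: →32(L), so W
n=35: →28(L), so W
n=36: →34(W), 29(W) — all W, so L
n=37: →35(W), 30(W) — all W, so L
L entries with 0 ≤ n ≤ 37: n = 0, 1, 4, 5, 9, 10, 13, 14, 18, 19, 22, 23, 27, 28, 31, 32, 36, 37; that makes 18.

18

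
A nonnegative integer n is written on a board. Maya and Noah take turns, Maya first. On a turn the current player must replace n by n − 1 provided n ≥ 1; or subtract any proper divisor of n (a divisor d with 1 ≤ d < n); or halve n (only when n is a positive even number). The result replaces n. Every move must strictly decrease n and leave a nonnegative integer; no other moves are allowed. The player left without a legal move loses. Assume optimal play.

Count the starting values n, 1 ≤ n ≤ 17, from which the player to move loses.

8

Work bottom-up. With no move the player to move loses. Otherwise the position is W if at least one move leads to an L position for the opponent, and L if every move leads to a W.
n=0: no move → L
n=1: →0(L), so W
n=2: →1(W) only, which is W, so L
n=3: →2(L), so W
n=4: →2(L), so W
n=5: →4(W) only, which is W, so L
n=6: →5(L), so W
n=7: →6(W) only, which is W, so L
n=8: →7(L), so W
n=9: →6(W), 8(W) — all W, so L
n=10: →5(L), so W
n=11: →10(W) only, which is W, so L
n=12: →9(L), so W
n=13: →12(W) only, which is W, so L
n=14: →7(L), so W
n=15: →10(W), 12(W), 14(W) — all W, so L
n=16: →15(L), so W
n=17: →16(W) only, which is W, so L
L entries with 1 ≤ n ≤ 17 (n=0 is outside the asked range and is not counted): n = 2, 5, 7, 9, 11, 13, 15, 17; that makes 8.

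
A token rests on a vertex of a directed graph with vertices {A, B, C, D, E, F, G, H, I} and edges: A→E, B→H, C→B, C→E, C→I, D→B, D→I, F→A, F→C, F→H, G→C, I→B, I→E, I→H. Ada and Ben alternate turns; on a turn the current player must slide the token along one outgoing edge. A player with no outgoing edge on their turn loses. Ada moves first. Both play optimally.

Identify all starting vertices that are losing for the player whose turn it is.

Work bottom-up. With no move the player to move loses. Otherwise the position is W if at least one move leads to an L position for the opponent, and L if every move leads to a W.
Every edge goes from a vertex to one that appears earlier in the order E, H, B, I, C, A, F, D, G, so processing vertices in that order labels each vertex after all of its successors.
E: no outgoing edge → L
H: no outgoing edge → L
B: W (go to H, an L position)
I: W (go to H, an L position)
C: W (go to E, an L position)
A: W (go to E, an L position)
F: W (go to H, an L position)
D: L (options I(W), B(W) are all W)
G: L (sole option C(W) is W)
The losing starting vertices are exactly the entries labelled L in this table (4 of them).

D, E, G, H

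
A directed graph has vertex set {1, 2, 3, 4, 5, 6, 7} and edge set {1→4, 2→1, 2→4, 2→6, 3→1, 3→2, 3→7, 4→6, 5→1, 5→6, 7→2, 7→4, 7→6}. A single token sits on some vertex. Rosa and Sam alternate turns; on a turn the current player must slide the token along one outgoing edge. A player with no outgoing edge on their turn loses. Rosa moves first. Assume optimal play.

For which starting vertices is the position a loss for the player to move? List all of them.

Work bottom-up. With no move the player to move loses. Otherwise the position is W if at least one move leads to an L position for the opponent, and L if every move leads to a W.
Every edge goes from a vertex to one that appears earlier in the order 6, 4, 1, 5, 2, 7, 3, so processing vertices in that order labels each vertex after all of its successors.
6: no outgoing edge → L
4: can move to 6, which is L ⇒ W
1: the only move is to 4(W), a W ⇒ L
5: can move to 1, which is L ⇒ W
2: can move to 1, which is L ⇒ W
7: can move to 6, which is L ⇒ W
3: can move to 1, which is L ⇒ W
The losing starting vertices are exactly the entries labelled L in this table (2 of them).

1, 6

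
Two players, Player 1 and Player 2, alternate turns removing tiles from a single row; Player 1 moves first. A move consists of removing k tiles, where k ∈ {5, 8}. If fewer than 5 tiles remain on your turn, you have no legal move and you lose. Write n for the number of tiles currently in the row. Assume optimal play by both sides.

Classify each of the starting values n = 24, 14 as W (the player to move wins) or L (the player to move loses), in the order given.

24: W, 14: L

Build the W/L table. Terminal = L. A non-terminal position is W if it has a move to some L; otherwise it is L.
n=0: no move → L
n=1: no move → L
n=2: no move → L
n=3: no move → L
n=4: no move → L
n=5: can move to 0, which is L ⇒ W
n=6: can move to 1, which is L ⇒ W
n=7: can move to 2, which is L ⇒ W
n=8: can move to 3, which is L ⇒ W
n=9: can move to 4, which is L ⇒ W
n=10: can move to 2, which is L ⇒ W
n=11: can move to 3, which is L ⇒ W
n=12: can move to 4, which is L ⇒ W
n=13: moves to 8(W), 5(W); every one is W ⇒ L
n=14: moves to 9(W), 6(W); every one is W ⇒ L
n=15: moves to 10(W), 7(W); every one is W ⇒ L
n=16: moves to 11(W), 8(W); every one is W ⇒ L
n=17: moves to 12(W), 9(W); every one is W ⇒ L
n=18: can move to 13, which is L ⇒ W
n=19: can move to 14, which is L ⇒ W
n=20: can move to 15, which is L ⇒ W
n=21: can move to 16, which is L ⇒ W
n=22: can move to 17, which is L ⇒ W
n=23: can move to 15, which is L ⇒ W
n=24: can move to 16, which is L ⇒ W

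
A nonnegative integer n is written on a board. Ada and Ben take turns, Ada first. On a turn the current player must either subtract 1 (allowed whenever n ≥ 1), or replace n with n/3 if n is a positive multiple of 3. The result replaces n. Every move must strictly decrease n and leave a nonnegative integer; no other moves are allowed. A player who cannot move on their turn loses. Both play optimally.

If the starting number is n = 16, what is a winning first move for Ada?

Move to 15.

Use the standard recursion: the mover loses at a terminal position; elsewhere, the mover wins exactly when some move hands the opponent an L position.
n=0: no move → L
n=1: can move to 0, which is L ⇒ W
n=2: the only move is to 1(W), a W ⇒ L
n=3: can move to 2, which is L ⇒ W
n=4: the only move is to 3(W), a W ⇒ L
n=5: can move to 4, which is L ⇒ W
n=6: can move to 2, which is L ⇒ W
n=7: the only move is to 6(W), a W ⇒ L
n=8: can move to 7, which is L ⇒ W
n=9: moves to 3(W), 8(W); every one is W ⇒ L
n=10: can move to 9, which is L ⇒ W
n=11: the only move is to 10(W), a W ⇒ L
n=12: can move to 4, which is L ⇒ W
n=13: the only move is to 12(W), a W ⇒ L
n=14: can move to 13, which is L ⇒ W
n=15: moves to 5(W), 14(W); every one is W ⇒ L
n=16: can move to 15, which is L ⇒ W
From 16, the L positions reachable in one move are: 15.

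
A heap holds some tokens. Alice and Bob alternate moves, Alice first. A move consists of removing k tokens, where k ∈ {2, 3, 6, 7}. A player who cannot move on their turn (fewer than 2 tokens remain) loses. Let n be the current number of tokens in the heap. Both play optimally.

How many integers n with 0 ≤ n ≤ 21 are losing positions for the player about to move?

8

Compute win/loss labels from the base case upward. A position with no move is L. Any other position is W if it can reach an L in one move, else L.
n=0: no move → L
n=1: no move → L
n=2: can move to 0, which is L ⇒ W
n=3: can move to 1, which is L ⇒ W
n=4: can move to 1, which is L ⇒ W
n=5: moves to 3(W), 2(W); every one is W ⇒ L
n=6: can move to 0, which is L ⇒ W
n=7: can move to 5, which is L ⇒ W
n=8: can move to 5, which is L ⇒ W
n=9: moves to 7(W), 6(W), 3(W), 2(W); every one is W ⇒ L
n=10: moves to 8(W), 7(W), 4(W), 3(W); every one is W ⇒ L
n=11: can move to 9, which is L ⇒ W
n=12: can move to 10, which is L ⇒ W
n=13: can move to 10, which is L ⇒ W
n=14: moves to 12(W), 11(W), 8(W), 7(W); every one is W ⇒ L
n=15: can move to 9, which is L ⇒ W
n=16: can move to 14, which is L ⇒ W
n=17: can move to 14, which is L ⇒ W
n=18: moves to 16(W), 15(W), 12(W), 11(W); every one is W ⇒ L
n=19: moves to 17(W), 16(W), 13(W), 12(W); every one is W ⇒ L
n=20: can move to 18, which is L ⇒ W
n=21: can move to 19, which is L ⇒ W
L entries with 0 ≤ n ≤ 21: n = 0, 1, 5, 9, 10, 14, 18, 19; that makes 8.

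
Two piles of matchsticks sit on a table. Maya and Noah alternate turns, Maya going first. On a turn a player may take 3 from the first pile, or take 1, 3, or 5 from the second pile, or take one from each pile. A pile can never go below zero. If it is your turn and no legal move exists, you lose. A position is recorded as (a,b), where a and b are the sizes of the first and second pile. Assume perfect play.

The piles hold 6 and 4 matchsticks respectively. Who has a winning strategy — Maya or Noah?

Maya wins.

Classify positions by backward induction: terminal positions (no move available) are L. From any other position, the mover wins iff some move reaches an L.
No move ever increases a pile, so every position that can arise here has a ≤ 6 and b ≤ 4; it is enough to label the cells with 0 ≤ a ≤ 6 and 0 ≤ b ≤ 4.
Every move lowers a or b (never raises either), so fill the grid row by row in increasing a, and left to right within a row: each cell's successors are then already labelled.
      b=0  b=1  b=2  b=3  b=4
a=0:    L    W    L    W    L
a=1:    L    W    L    W    L
a=2:    L    W    L    W    L
a=3:    W    W    W    W    W
a=4:    W    L    W    L    W
a=5:    W    L    W    L    W
a=6:    L    W    W    W    W
Cells with no legal move (terminal, hence L): (0,0), (1,0), (2,0).
The remaining L cells, each justified by listing all of its moves:
(0,2): →(0,1)(W) only, which is W, so L
(0,4): →(0,3)(W), (0,1)(W) — all W, so L
(1,2): →(1,1)(W), (0,1)(W) — all W, so L
(1,4): →(1,3)(W), (1,1)(W), (0,3)(W) — all W, so L
(2,2): →(2,1)(W), (1,1)(W) — all W, so L
(2,4): →(2,3)(W), (2,1)(W), (1,3)(W) — all W, so L
(4,1): →(1,1)(W), (4,0)(W), (3,0)(W) — all W, so L
(4,3): →(1,3)(W), (4,2)(W), (4,0)(W), (3,2)(W) — all W, so L
(5,1): →(2,1)(W), (5,0)(W), (4,0)(W) — all W, so L
(5,3): →(2,3)(W), (5,2)(W), (5,0)(W), (4,2)(W) — all W, so L
(6,0): →(3,0)(W) only, which is W, so L
Every other cell has at least one move into one of the L cells above, so it is W.
The starting position (6,4) is W: Maya should move to (5,3), handing over an L position.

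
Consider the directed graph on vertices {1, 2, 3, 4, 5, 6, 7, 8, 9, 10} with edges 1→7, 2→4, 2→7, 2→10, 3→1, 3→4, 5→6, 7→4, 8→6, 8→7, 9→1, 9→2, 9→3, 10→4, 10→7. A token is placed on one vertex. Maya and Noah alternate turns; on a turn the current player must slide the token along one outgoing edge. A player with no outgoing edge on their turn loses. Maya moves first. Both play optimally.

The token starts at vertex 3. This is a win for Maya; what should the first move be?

Move to 1.

Label each position W (a win for the player to move) or L (a loss). A position with no legal move is L; any other position is W exactly when some move reaches an L, and L when every move reaches a W.
Every edge goes from a vertex to one that appears earlier in the order 6, 4, 7, 10, 5, 1, 8, 3, 2, 9, so processing vertices in that order labels each vertex after all of its successors.
6: no outgoing edge → L
4: no outgoing edge → L
7: →4(L), so W
10: →4(L), so W
5: →6(L), so W
1: →7(W) only, which is W, so L
8: →6(L), so W
3: →1(L), so W
2: →4(L), so W
9: →1(L), so W
From 3, the L positions reachable in one move are: 1, 4. Any move reaching one of these is winning.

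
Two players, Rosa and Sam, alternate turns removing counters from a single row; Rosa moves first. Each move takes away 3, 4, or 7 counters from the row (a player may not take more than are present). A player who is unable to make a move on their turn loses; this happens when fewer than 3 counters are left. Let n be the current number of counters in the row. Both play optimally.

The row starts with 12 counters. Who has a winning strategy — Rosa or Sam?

Sam wins.

Label each position W (a win for the player to move) or L (a loss). A position with no legal move is L; any other position is W exactly when some move reaches an L, and L when every move reaches a W.
n=0: no move → L
n=1: no move → L
n=2: no move → L
n=3: reaches L-position 0 → W
n=4: reaches L-position 1 → W
n=5: reaches L-position 2 → W
n=6: reaches L-position 2 → W
n=7: reaches L-position 0 → W
n=8: reaches L-position 1 → W
n=9: reaches L-position 2 → W
n=10: only reaches 7(W), 6(W), 3(W), all W → L
n=11: only reaches 8(W), 7(W), 4(W), all W → L
n=12: only reaches 9(W), 8(W), 5(W), all W → L
The starting position 12 is L: whatever Rosa does, the opponent receives a W position.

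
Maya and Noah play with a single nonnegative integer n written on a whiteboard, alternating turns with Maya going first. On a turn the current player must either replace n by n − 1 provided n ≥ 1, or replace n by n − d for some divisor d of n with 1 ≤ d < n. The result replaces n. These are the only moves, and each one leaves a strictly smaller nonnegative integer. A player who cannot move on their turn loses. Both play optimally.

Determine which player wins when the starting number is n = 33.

Positions with no move are L. A position that does have a move is losing for the player to move precisely when every available move leads to a winning position for the opponent. Fill in the labels:
n=0: no move → L
n=1: reaches L-position 0 → W
n=2: only reaches 1(W), which is W → L
n=3: reaches L-position 2 → W
n=4: reaches L-position 2 → W
n=5: only reaches 4(W), which is W → L
n=6: reaches L-position 5 → W
n=7: only reaches 6(W), which is W → L
n=8: reaches L-position 7 → W
n=9: only reaches 6(W), 8(W), all W → L
n=10: reaches L-position 5 → W
n=11: only reaches 10(W), which is W → L
n=12: reaches L-position 9 → W
n=13: only reaches 12(W), which is W → L
n=14: reaches L-position 7 → W
n=15: only reaches 10(W), 12(W), 14(W), all W → L
n=16: reaches L-position 15 → W
n=17: only reaches 16(W), which is W → L
n=18: reaches L-position 9 → W
n=19: only reaches 18(W), which is W → L
n=20: reaches L-position 15 → W
n=21: only reaches 14(W), 18(W), 20(W), all W → L
n=22: reaches L-position 11 → W
n=23: only reaches 22(W), which is W → L
n=24: reaches L-position 21 → W
n=25: only reaches 20(W), 24(W), all W → L
n=26: reaches L-position 13 → W
n=27: only reaches 18(W), 24(W), 26(W), all W → L
n=28: reaches L-position 21 → W
n=29: only reaches 28(W), which is W → L
n=30: reaches L-position 15 → W
n=31: only reaches 30(W), which is W → L
n=32: reaches L-position 31 → W
n=33: only reaches 22(W), 30(W), 32(W), all W → L
The starting position 33 is L: whatever Maya does, the opponent receives a W position.

Noah wins.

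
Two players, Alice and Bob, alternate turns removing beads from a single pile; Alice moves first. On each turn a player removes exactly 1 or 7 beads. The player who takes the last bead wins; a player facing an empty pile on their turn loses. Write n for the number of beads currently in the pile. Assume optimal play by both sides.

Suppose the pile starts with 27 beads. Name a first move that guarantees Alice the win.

Remove 1, leaving 26.

Positions with no move are L. A position that does have a move is losing for the player to move precisely when every available move leads to a winning position for the opponent. Fill in the labels:
n=0: no move → L
n=1: →0(L), so W
n=2: →1(W) only, which is W, so L
n=3: →2(L), so W
n=4: →3(W) only, which is W, so L
n=5: →4(L), so W
n=6: →5(W) only, which is W, so L
n=7: →6(L), so W
n=8: →7(W), 1(W) — all W, so L
n=9: →8(L), so W
n=10: →9(W), 3(W) — all W, so L
n=11: →10(L), so W
n=12: →11(W), 5(W) — all W, so L
n=13: →12(L), so W
n=14: →13(W), 7(W) — all W, so L
n=15: →14(L), so W
n=16: →15(W), 9(W) — all W, so L
n=17: →16(L), so W
n=18: →17(W), 11(W) — all W, so L
n=19: →18(L), so W
n=20: →19(W), 13(W) — all W, so L
n=21: →20(L), so W
n=22: →21(W), 15(W) — all W, so L
n=23: →22(L), so W
n=24: →23(W), 17(W) — all W, so L
n=25: →24(L), so W
n=26: →25(W), 19(W) — all W, so L
n=27: →26(L), so W
From 27, the L positions reachable in one move are: 26, 20. Any move reaching one of these is winning.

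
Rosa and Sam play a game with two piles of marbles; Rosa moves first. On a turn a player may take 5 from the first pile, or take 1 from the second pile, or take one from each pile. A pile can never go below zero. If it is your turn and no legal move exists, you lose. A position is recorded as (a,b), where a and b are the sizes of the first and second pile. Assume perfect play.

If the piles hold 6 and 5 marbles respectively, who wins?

Compute win/loss labels from the base case upward. A position with no move is L. Any other position is W if it can reach an L in one move, else L.
No move ever increases a pile, so every position that can arise here has a ≤ 6 and b ≤ 5; it is enough to label the cells with 0 ≤ a ≤ 6 and 0 ≤ b ≤ 5.
Every move lowers a or b (never raises either), so fill the grid row by row in increasing a, and left to right within a row: each cell's successors are then already labelled.
      b=0  b=1  b=2  b=3  b=4  b=5
a=0:    L    W    L    W    L    W
a=1:    L    W    L    W    L    W
a=2:    L    W    L    W    L    W
a=3:    L    W    L    W    L    W
a=4:    L    W    L    W    L    W
a=5:    W    W    W    W    W    W
a=6:    W    L    W    L    W    L
Cells with no legal move (terminal, hence L): (0,0), (1,0), (2,0), (3,0), (4,0).
The remaining L cells, each justified by listing all of its moves:
(0,2): the only move is to (0,1)(W), a W ⇒ L
(0,4): the only move is to (0,3)(W), a W ⇒ L
(1,2): moves to (1,1)(W), (0,1)(W); every one is W ⇒ L
(1,4): moves to (1,3)(W), (0,3)(W); every one is W ⇒ L
(2,2): moves to (2,1)(W), (1,1)(W); every one is W ⇒ L
(2,4): moves to (2,3)(W), (1,3)(W); every one is W ⇒ L
(3,2): moves to (3,1)(W), (2,1)(W); every one is W ⇒ L
(3,4): moves to (3,3)(W), (2,3)(W); every one is W ⇒ L
(4,2): moves to (4,1)(W), (3,1)(W); every one is W ⇒ L
(4,4): moves to (4,3)(W), (3,3)(W); every one is W ⇒ L
(6,1): moves to (1,1)(W), (6,0)(W), (5,0)(W); every one is W ⇒ L
(6,3): moves to (1,3)(W), (6,2)(W), (5,2)(W); every one is W ⇒ L
(6,5): moves to (1,5)(W), (6,4)(W), (5,4)(W); every one is W ⇒ L
Every other cell has at least one move into one of the L cells above, so it is W.
Every move from (6,5) reaches a W position, so the mover loses.

Sam wins.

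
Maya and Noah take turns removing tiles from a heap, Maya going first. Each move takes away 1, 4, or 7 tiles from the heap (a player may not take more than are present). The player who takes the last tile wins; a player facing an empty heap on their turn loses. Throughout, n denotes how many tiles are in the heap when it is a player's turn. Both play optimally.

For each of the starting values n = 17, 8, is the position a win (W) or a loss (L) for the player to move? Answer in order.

17: W, 8: L

Compute win/loss labels from the base case upward. A position with no move is L. Any other position is W if it can reach an L in one move, else L.
n=0: no move → L
n=1: can move to 0, which is L ⇒ W
n=2: the only move is to 1(W), a W ⇒ L
n=3: can move to 2, which is L ⇒ W
n=4: can move to 0, which is L ⇒ W
n=5: moves to 4(W), 1(W); every one is W ⇒ L
n=6: can move to 5, which is L ⇒ W
n=7: can move to 0, which is L ⇒ W
n=8: moves to 7(W), 4(W), 1(W); every one is W ⇒ L
n=9: can move to 8, which is L ⇒ W
n=10: moves to 9(W), 6(W), 3(W); every one is W ⇒ L
n=11: can move to 10, which is L ⇒ W
n=12: can move to 8, which is L ⇒ W
n=13: moves to 12(W), 9(W), 6(W); every one is W ⇒ L
n=14: can move to 13, which is L ⇒ W
n=15: can move to 8, which is L ⇒ W
n=16: moves to 15(W), 12(W), 9(W); every one is W ⇒ L
n=17: can move to 16, which is L ⇒ W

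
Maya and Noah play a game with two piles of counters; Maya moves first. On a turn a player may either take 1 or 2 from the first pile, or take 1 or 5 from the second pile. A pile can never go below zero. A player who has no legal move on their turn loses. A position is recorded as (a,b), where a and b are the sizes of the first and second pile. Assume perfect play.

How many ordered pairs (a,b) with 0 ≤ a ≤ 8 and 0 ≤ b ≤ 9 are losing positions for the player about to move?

30

Work bottom-up. With no move the player to move loses. Otherwise the position is W if at least one move leads to an L position for the opponent, and L if every move leads to a W.
Every move lowers a or b (never raises either), so fill the grid row by row in increasing a, and left to right within a row: each cell's successors are then already labelled.
      b=0  b=1  b=2  b=3  b=4  b=5  b=6  b=7  b=8  b=9
a=0:    L    W    L    W    L    W    L    W    L    W
a=1:    W    L    W    L    W    L    W    L    W    L
a=2:    W    W    W    W    W    W    W    W    W    W
a=3:    L    W    L    W    L    W    L    W    L    W
a=4:    W    L    W    L    W    L    W    L    W    L
a=5:    W    W    W    W    W    W    W    W    W    W
a=6:    L    W    L    W    L    W    L    W    L    W
a=7:    W    L    W    L    W    L    W    L    W    L
a=8:    W    W    W    W    W    W    W    W    W    W
Cells with no legal move (terminal, hence L): (0,0).
The remaining L cells, each justified by listing all of its moves:
(0,2): only reaches (0,1)(W), which is W → L
(0,4): only reaches (0,3)(W), which is W → L
(0,6): only reaches (0,5)(W), (0,1)(W), all W → L
(0,8): only reaches (0,7)(W), (0,3)(W), all W → L
(1,1): only reaches (0,1)(W), (1,0)(W), all W → L
(1,3): only reaches (0,3)(W), (1,2)(W), all W → L
(1,5): only reaches (0,5)(W), (1,4)(W), (1,0)(W), all W → L
(1,7): only reaches (0,7)(W), (1,6)(W), (1,2)(W), all W → L
(1,9): only reaches (0,9)(W), (1,8)(W), (1,4)(W), all W → L
(3,0): only reaches (2,0)(W), (1,0)(W), all W → L
(3,2): only reaches (2,2)(W), (1,2)(W), (3,1)(W), all W → L
(3,4): only reaches (2,4)(W), (1,4)(W), (3,3)(W), all W → L
(3,6): only reaches (2,6)(W), (1,6)(W), (3,5)(W), (3,1)(W), all W → L
(3,8): only reaches (2,8)(W), (1,8)(W), (3,7)(W), (3,3)(W), all W → L
(4,1): only reaches (3,1)(W), (2,1)(W), (4,0)(W), all W → L
(4,3): only reaches (3,3)(W), (2,3)(W), (4,2)(W), all W → L
(4,5): only reaches (3,5)(W), (2,5)(W), (4,4)(W), (4,0)(W), all W → L
(4,7): only reaches (3,7)(W), (2,7)(W), (4,6)(W), (4,2)(W), all W → L
(4,9): only reaches (3,9)(W), (2,9)(W), (4,8)(W), (4,4)(W), all W → L
(6,0): only reaches (5,0)(W), (4,0)(W), all W → L
(6,2): only reaches (5,2)(W), (4,2)(W), (6,1)(W), all W → L
(6,4): only reaches (5,4)(W), (4,4)(W), (6,3)(W), all W → L
(6,6): only reaches (5,6)(W), (4,6)(W), (6,5)(W), (6,1)(W), all W → L
(6,8): only reaches (5,8)(W), (4,8)(W), (6,7)(W), (6,3)(W), all W → L
(7,1): only reaches (6,1)(W), (5,1)(W), (7,0)(W), all W → L
(7,3): only reaches (6,3)(W), (5,3)(W), (7,2)(W), all W → L
(7,5): only reaches (6,5)(W), (5,5)(W), (7,4)(W), (7,0)(W), all W → L
(7,7): only reaches (6,7)(W), (5,7)(W), (7,6)(W), (7,2)(W), all W → L
(7,9): only reaches (6,9)(W), (5,9)(W), (7,8)(W), (7,4)(W), all W → L
Every other cell has at least one move into one of the L cells above, so it is W.
L cells per row: a=0: 5, a=1: 5, a=2: 0, a=3: 5, a=4: 5, a=5: 0, a=6: 5, a=7: 5, a=8: 0; total 30.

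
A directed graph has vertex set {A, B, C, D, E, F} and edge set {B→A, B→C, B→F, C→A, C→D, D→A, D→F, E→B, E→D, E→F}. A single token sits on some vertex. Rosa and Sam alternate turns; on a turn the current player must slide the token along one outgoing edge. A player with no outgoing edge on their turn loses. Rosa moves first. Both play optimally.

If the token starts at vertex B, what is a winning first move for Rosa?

Move to F.

Label each position W (a win for the player to move) or L (a loss). A position with no legal move is L; any other position is W exactly when some move reaches an L, and L when every move reaches a W.
Every edge goes from a vertex to one that appears earlier in the order A, F, D, C, B, E, so processing vertices in that order labels each vertex after all of its successors.
A: no outgoing edge → L
F: no outgoing edge → L
D: →F(L), so W
C: →A(L), so W
B: →F(L), so W
E: →F(L), so W
From B, the L positions reachable in one move are: F, A. Any move reaching one of these is winning.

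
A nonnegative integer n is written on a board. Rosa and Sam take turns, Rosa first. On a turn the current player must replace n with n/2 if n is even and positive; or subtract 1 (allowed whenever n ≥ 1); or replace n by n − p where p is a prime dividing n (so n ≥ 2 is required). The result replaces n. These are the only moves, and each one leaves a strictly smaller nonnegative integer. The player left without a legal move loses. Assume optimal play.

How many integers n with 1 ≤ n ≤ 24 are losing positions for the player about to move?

Compute win/loss labels from the base case upward. A position with no move is L. Any other position is W if it can reach an L in one move, else L.
n=0: no move → L
n=1: reaches L-position 0 → W
n=2: reaches L-position 0 → W
n=3: reaches L-position 0 → W
n=4: only reaches 2(W), 3(W), all W → L
n=5: reaches L-position 0 → W
n=6: reaches L-position 4 → W
n=7: reaches L-position 0 → W
n=8: reaches L-position 4 → W
n=9: only reaches 6(W), 8(W), all W → L
n=10: reaches L-position 9 → W
n=11: reaches L-position 0 → W
n=12: reaches L-position 9 → W
n=13: reaches L-position 0 → W
n=14: only reaches 7(W), 12(W), 13(W), all W → L
n=15: reaches L-position 14 → W
n=16: reaches L-position 14 → W
n=17: reaches L-position 0 → W
n=18: reaches L-position 9 → W
n=19: reaches L-position 0 → W
n=20: only reaches 10(W), 15(W), 18(W), 19(W), all W → L
n=21: reaches L-position 14 → W
n=22: reaches L-position 20 → W
n=23: reaches L-position 0 → W
n=24: only reaches 12(W), 21(W), 22(W), 23(W), all W → L
L entries with 1 ≤ n ≤ 24 (n=0 is outside the asked range and is not counted): n = 4, 9, 14, 20, 24; that makes 5.

5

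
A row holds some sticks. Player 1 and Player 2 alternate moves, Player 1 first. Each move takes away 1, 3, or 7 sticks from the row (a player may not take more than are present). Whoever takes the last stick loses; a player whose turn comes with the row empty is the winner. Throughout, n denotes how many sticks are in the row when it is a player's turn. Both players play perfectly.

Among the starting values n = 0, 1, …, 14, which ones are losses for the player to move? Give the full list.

1, 3, 5, 7, 9, 11, 13

Label each position W (a win for the player to move) or L (a loss). A position with no legal move is W; any other position is W exactly when some move reaches an L, and L when every move reaches a W.
n=0: no move; the opponent has just taken the last stick and therefore loses → W
n=1: L (sole option 0(W) is W)
n=2: W (go to 1, an L position)
n=3: L (options 2(W), 0(W) are all W)
n=4: W (go to 3, an L position)
n=5: L (options 4(W), 2(W) are all W)
n=6: W (go to 5, an L position)
n=7: L (options 6(W), 4(W), 0(W) are all W)
n=8: W (go to 7, an L position)
n=9: L (options 8(W), 6(W), 2(W) are all W)
n=10: W (go to 9, an L position)
n=11: L (options 10(W), 8(W), 4(W) are all W)
n=12: W (go to 11, an L position)
n=13: L (options 12(W), 10(W), 6(W) are all W)
n=14: W (go to 13, an L position)
Reading off the rows marked L gives the requested list; there are 7 such values of n.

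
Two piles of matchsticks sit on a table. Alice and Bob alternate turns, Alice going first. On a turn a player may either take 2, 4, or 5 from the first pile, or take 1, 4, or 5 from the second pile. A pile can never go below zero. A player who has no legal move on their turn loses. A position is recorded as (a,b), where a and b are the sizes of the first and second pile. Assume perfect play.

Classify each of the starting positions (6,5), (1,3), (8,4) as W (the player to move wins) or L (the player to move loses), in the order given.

(6,5): L, (1,3): W, (8,4): W

Work bottom-up. With no move the player to move loses. Otherwise the position is W if at least one move leads to an L position for the opponent, and L if every move leads to a W.
No move ever increases a pile, so every position that can arise here has a ≤ 8 and b ≤ 5; it is enough to label the cells with 0 ≤ a ≤ 8 and 0 ≤ b ≤ 5.
Every move lowers a or b (never raises either), so fill the grid row by row in increasing a, and left to right within a row: each cell's successors are then already labelled.
      b=0  b=1  b=2  b=3  b=4  b=5
a=0:    L    W    L    W    W    W
a=1:    L    W    L    W    W    W
a=2:    W    L    W    L    W    W
a=3:    W    L    W    L    W    W
a=4:    W    W    W    W    L    W
a=5:    W    W    W    W    L    W
a=6:    W    W    W    W    W    L
a=7:    L    W    L    W    W    W
a=8:    L    W    L    W    W    W
Cells with no legal move (terminal, hence L): (0,0), (1,0).
The remaining L cells, each justified by listing all of its moves:
(0,2): the only move is to (0,1)(W), a W ⇒ L
(1,2): the only move is to (1,1)(W), a W ⇒ L
(2,1): moves to (0,1)(W), (2,0)(W); every one is W ⇒ L
(2,3): moves to (0,3)(W), (2,2)(W); every one is W ⇒ L
(3,1): moves to (1,1)(W), (3,0)(W); every one is W ⇒ L
(3,3): moves to (1,3)(W), (3,2)(W); every one is W ⇒ L
(4,4): moves to (2,4)(W), (0,4)(W), (4,3)(W), (4,0)(W); every one is W ⇒ L
(5,4): moves to (3,4)(W), (1,4)(W), (0,4)(W), (5,3)(W), (5,0)(W); every one is W ⇒ L
(6,5): moves to (4,5)(W), (2,5)(W), (1,5)(W), (6,4)(W), (6,1)(W), (6,0)(W); every one is W ⇒ L
(7,0): moves to (5,0)(W), (3,0)(W), (2,0)(W); every one is W ⇒ L
(7,2): moves to (5,2)(W), (3,2)(W), (2,2)(W), (7,1)(W); every one is W ⇒ L
(8,0): moves to (6,0)(W), (4,0)(W), (3,0)(W); every one is W ⇒ L
(8,2): moves to (6,2)(W), (4,2)(W), (3,2)(W), (8,1)(W); every one is W ⇒ L
Every other cell has at least one move into one of the L cells above, so it is W.
(6,5): one of the L cells justified above, so L
(1,3): the move to (1,2) reaches an L cell, so W
(8,4): the move to (4,4) reaches an L cell, so W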